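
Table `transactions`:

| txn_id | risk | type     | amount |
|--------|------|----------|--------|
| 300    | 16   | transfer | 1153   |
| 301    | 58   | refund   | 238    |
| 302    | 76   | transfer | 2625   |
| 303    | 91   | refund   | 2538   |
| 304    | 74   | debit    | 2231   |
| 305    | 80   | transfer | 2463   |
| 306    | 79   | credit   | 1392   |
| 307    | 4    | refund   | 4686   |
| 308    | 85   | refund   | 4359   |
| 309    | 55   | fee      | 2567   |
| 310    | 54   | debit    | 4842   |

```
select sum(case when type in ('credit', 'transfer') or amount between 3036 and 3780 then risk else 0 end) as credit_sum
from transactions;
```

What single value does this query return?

txn_id=300: ✓ → 16
txn_id=301: ✗
txn_id=302: ✓ → 76
txn_id=303: ✗
txn_id=304: ✗
txn_id=305: ✓ → 80
txn_id=306: ✓ → 79
txn_id=307: ✗
txn_id=308: ✗
txn_id=309: ✗
txn_id=310: ✗
credit_sum = 16 + 76 + 80 + 79 = 251

251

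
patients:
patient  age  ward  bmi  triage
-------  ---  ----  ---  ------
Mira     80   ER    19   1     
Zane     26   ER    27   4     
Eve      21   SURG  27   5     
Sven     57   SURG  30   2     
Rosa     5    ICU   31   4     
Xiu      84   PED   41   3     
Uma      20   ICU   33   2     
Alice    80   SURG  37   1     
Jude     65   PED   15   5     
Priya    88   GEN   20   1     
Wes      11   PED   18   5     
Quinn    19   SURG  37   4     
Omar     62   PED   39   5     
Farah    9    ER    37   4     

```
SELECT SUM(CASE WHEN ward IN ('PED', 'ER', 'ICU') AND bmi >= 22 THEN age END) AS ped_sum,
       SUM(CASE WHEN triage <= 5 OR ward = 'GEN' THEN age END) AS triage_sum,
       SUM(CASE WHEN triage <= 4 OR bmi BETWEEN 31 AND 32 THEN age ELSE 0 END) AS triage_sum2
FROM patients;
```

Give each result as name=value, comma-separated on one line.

ped_sum=206, triage_sum=627, triage_sum2=468

[ped_sum: ward IN ('PED', 'ER', 'ICU') AND bmi >= 22]
patient=Mira: ✗
patient=Zane: ✓ → 26
patient=Eve: ✗
patient=Sven: ✗
patient=Rosa: ✓ → 5
patient=Xiu: ✓ → 84
patient=Uma: ✓ → 20
patient=Alice: ✗
patient=Jude: ✗
patient=Priya: ✗
patient=Wes: ✗
patient=Quinn: ✗
patient=Omar: ✓ → 62
patient=Farah: ✓ → 9
ped_sum = 26 + 5 + 84 + 20 + 62 + 9 = 206
—
[triage_sum: triage <= 5 OR ward = 'GEN']
patient=Mira: ✓ → 80
patient=Zane: ✓ → 26
patient=Eve: ✓ → 21
patient=Sven: ✓ → 57
patient=Rosa: ✓ → 5
patient=Xiu: ✓ → 84
patient=Uma: ✓ → 20
patient=Alice: ✓ → 80
patient=Jude: ✓ → 65
patient=Priya: ✓ → 88
patient=Wes: ✓ → 11
patient=Quinn: ✓ → 19
patient=Omar: ✓ → 62
patient=Farah: ✓ → 9
triage_sum = 80 + 26 + 21 + 57 + 5 + 84 + 20 + 80 + 65 + 88 + 11 + 19 + 62 + 9 = 627
—
[triage_sum2: triage <= 4 OR bmi BETWEEN 31 AND 32]
patient=Mira: ✓ → 80
patient=Zane: ✓ → 26
patient=Eve: ✗
patient=Sven: ✓ → 57
patient=Rosa: ✓ → 5
patient=Xiu: ✓ → 84
patient=Uma: ✓ → 20
patient=Alice: ✓ → 80
patient=Jude: ✗
patient=Priya: ✓ → 88
patient=Wes: ✗
patient=Quinn: ✓ → 19
patient=Omar: ✗
patient=Farah: ✓ → 9
triage_sum2 = 80 + 26 + 57 + 5 + 84 + 20 + 80 + 88 + 19 + 9 = 468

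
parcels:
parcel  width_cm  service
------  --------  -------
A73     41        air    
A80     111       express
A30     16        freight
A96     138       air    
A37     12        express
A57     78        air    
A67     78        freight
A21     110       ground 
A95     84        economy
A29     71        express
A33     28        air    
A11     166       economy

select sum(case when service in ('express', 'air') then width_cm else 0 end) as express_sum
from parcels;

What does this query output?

479

parcel=A73: ✓ → 41
parcel=A80: ✓ → 111
parcel=A30: ✗
parcel=A96: ✓ → 138
parcel=A37: ✓ → 12
parcel=A57: ✓ → 78
parcel=A67: ✗
parcel=A21: ✗
parcel=A95: ✗
parcel=A29: ✓ → 71
parcel=A33: ✓ → 28
parcel=A11: ✗
express_sum = 41 + 111 + 138 + 12 + 78 + 71 + 28 = 479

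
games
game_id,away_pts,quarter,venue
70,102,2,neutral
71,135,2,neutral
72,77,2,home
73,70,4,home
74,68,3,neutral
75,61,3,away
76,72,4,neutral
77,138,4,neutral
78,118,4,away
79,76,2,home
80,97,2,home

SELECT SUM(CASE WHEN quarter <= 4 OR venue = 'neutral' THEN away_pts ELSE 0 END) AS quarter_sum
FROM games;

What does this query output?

game_id=70: ✓ → 102
game_id=71: ✓ → 135
game_id=72: ✓ → 77
game_id=73: ✓ → 70
game_id=74: ✓ → 68
game_id=75: ✓ → 61
game_id=76: ✓ → 72
game_id=77: ✓ → 138
game_id=78: ✓ → 118
game_id=79: ✓ → 76
game_id=80: ✓ → 97
quarter_sum = 102 + 135 + 77 + 70 + 68 + 61 + 72 + 138 + 118 + 76 + 97 = 1014

1014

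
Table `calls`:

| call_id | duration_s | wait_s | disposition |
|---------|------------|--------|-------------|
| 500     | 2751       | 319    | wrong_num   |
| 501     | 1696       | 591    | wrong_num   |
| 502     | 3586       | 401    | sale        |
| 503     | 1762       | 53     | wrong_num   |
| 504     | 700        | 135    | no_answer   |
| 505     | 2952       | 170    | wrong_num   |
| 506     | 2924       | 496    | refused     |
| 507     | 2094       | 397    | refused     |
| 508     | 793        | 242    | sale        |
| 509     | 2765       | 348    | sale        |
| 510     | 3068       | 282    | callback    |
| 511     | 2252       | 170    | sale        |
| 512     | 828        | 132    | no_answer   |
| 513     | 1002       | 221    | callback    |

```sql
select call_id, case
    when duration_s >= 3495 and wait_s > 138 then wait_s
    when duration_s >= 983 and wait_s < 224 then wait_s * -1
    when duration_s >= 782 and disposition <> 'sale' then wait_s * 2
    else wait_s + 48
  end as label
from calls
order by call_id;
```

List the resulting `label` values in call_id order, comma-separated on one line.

call_id=500: duration_s >= 782 and disposition <> 'sale' → 638
call_id=501: duration_s >= 782 and disposition <> 'sale' → 1182
call_id=502: duration_s >= 3495 and wait_s > 138 → 401
call_id=503: duration_s >= 983 and wait_s < 224 → -53
call_id=504: ELSE → 183
call_id=505: duration_s >= 983 and wait_s < 224 → -170
call_id=506: duration_s >= 782 and disposition <> 'sale' → 992
call_id=507: duration_s >= 782 and disposition <> 'sale' → 794
call_id=508: ELSE → 290
call_id=509: ELSE → 396
call_id=510: duration_s >= 782 and disposition <> 'sale' → 564
call_id=511: duration_s >= 983 and wait_s < 224 → -170
call_id=512: duration_s >= 782 and disposition <> 'sale' → 264
call_id=513: duration_s >= 983 and wait_s < 224 → -221

638, 1182, 401, -53, 183, -170, 992, 794, 290, 396, 564, -170, 264, -221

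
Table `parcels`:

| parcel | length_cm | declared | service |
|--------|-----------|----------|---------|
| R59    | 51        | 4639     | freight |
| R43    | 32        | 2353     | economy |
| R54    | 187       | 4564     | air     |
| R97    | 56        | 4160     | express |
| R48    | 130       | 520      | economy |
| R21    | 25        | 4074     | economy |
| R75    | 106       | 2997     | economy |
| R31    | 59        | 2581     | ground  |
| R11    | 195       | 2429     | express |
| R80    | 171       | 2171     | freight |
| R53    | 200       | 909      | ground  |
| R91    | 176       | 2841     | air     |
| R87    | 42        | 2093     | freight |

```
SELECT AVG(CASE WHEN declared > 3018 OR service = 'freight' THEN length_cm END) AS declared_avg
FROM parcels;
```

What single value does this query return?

88.6666666667

parcel=R59: ✓ → 51
parcel=R43: ✗
parcel=R54: ✓ → 187
parcel=R97: ✓ → 56
parcel=R48: ✗
parcel=R21: ✓ → 25
parcel=R75: ✗
parcel=R31: ✗
parcel=R11: ✗
parcel=R80: ✓ → 171
parcel=R53: ✗
parcel=R91: ✗
parcel=R87: ✓ → 42
declared_avg = (51 + 187 + 56 + 25 + 171 + 42) / 6 = 88.6666666667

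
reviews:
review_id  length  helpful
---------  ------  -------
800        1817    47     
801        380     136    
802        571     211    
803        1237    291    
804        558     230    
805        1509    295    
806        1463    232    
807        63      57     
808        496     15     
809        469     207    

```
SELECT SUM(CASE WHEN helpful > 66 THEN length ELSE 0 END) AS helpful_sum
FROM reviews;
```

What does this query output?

review_id=800: ✗
review_id=801: ✓ → 380
review_id=802: ✓ → 571
review_id=803: ✓ → 1237
review_id=804: ✓ → 558
review_id=805: ✓ → 1509
review_id=806: ✓ → 1463
review_id=807: ✗
review_id=808: ✗
review_id=809: ✓ → 469
helpful_sum = 380 + 571 + 1237 + 558 + 1509 + 1463 + 469 = 6187

6187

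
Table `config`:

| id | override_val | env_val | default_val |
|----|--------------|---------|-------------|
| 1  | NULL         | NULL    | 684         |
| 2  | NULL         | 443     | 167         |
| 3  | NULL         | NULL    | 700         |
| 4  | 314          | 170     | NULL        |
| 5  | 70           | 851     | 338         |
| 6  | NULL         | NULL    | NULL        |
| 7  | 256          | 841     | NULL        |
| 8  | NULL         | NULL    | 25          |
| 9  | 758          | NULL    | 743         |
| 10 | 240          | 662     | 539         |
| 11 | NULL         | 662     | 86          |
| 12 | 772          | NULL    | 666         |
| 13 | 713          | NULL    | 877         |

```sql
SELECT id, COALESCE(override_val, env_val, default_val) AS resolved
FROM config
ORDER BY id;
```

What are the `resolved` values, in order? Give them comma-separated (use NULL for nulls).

id=1: override_val=NULL, env_val=NULL, default_val=684 → 684
id=2: override_val=NULL, env_val=443 → 443
id=3: override_val=NULL, env_val=NULL, default_val=700 → 700
id=4: override_val=314 → 314
id=5: override_val=70 → 70
id=6: override_val=NULL, env_val=NULL, default_val=NULL (all NULL) → NULL
id=7: override_val=256 → 256
id=8: override_val=NULL, env_val=NULL, default_val=25 → 25
id=9: override_val=758 → 758
id=10: override_val=240 → 240
id=11: override_val=NULL, env_val=662 → 662
id=12: override_val=772 → 772
id=13: override_val=713 → 713

684, 443, 700, 314, 70, NULL, 256, 25, 758, 240, 662, 772, 713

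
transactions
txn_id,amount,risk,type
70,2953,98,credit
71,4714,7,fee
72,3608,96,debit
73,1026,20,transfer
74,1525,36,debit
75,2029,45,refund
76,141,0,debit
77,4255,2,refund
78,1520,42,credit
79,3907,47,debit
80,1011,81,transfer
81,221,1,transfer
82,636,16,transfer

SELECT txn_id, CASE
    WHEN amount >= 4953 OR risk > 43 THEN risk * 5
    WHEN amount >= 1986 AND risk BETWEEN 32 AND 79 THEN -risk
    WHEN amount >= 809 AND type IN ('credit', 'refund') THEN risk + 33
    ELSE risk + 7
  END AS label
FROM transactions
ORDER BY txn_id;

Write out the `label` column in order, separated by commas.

490, 14, 480, 27, 43, 225, 7, 35, 75, 235, 405, 8, 23

txn_id=70: amount >= 4953 OR risk > 43 → 490
txn_id=71: ELSE → 14
txn_id=72: amount >= 4953 OR risk > 43 → 480
txn_id=73: ELSE → 27
txn_id=74: ELSE → 43
txn_id=75: amount >= 4953 OR risk > 43 → 225
txn_id=76: ELSE → 7
txn_id=77: amount >= 809 AND type IN ('credit', 'refund') → 35
txn_id=78: amount >= 809 AND type IN ('credit', 'refund') → 75
txn_id=79: amount >= 4953 OR risk > 43 → 235
txn_id=80: amount >= 4953 OR risk > 43 → 405
txn_id=81: ELSE → 8
txn_id=82: ELSE → 23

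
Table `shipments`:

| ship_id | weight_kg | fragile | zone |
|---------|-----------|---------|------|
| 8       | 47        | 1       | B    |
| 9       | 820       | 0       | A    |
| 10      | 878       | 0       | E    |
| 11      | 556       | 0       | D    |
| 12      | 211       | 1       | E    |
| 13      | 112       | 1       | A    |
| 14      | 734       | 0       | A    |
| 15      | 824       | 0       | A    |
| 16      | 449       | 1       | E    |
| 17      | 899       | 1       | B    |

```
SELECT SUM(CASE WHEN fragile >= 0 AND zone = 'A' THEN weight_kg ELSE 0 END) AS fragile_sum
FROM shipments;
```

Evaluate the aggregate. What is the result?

2490

ship_id=8: ✗
ship_id=9: ✓ → 820
ship_id=10: ✗
ship_id=11: ✗
ship_id=12: ✗
ship_id=13: ✓ → 112
ship_id=14: ✓ → 734
ship_id=15: ✓ → 824
ship_id=16: ✗
ship_id=17: ✗
fragile_sum = 820 + 112 + 734 + 824 = 2490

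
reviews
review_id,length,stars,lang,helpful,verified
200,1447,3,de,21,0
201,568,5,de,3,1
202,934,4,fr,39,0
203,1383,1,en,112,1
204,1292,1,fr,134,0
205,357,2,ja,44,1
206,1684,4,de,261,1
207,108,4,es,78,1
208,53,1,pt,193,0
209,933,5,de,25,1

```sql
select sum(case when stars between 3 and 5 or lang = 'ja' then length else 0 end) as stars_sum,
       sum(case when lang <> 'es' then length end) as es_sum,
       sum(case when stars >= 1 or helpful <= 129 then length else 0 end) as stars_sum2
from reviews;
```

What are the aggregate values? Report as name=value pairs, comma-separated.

[stars_sum: stars between 3 and 5 or lang = 'ja']
review_id=200: ✓ → 1447
review_id=201: ✓ → 568
review_id=202: ✓ → 934
review_id=203: ✗
review_id=204: ✗
review_id=205: ✓ → 357
review_id=206: ✓ → 1684
review_id=207: ✓ → 108
review_id=208: ✗
review_id=209: ✓ → 933
stars_sum = 1447 + 568 + 934 + 357 + 1684 + 108 + 933 = 6031
—
[es_sum: lang <> 'es']
review_id=200: ✓ → 1447
review_id=201: ✓ → 568
review_id=202: ✓ → 934
review_id=203: ✓ → 1383
review_id=204: ✓ → 1292
review_id=205: ✓ → 357
review_id=206: ✓ → 1684
review_id=207: ✗
review_id=208: ✓ → 53
review_id=209: ✓ → 933
es_sum = 1447 + 568 + 934 + 1383 + 1292 + 357 + 1684 + 53 + 933 = 8651
—
[stars_sum2: stars >= 1 or helpful <= 129]
review_id=200: ✓ → 1447
review_id=201: ✓ → 568
review_id=202: ✓ → 934
review_id=203: ✓ → 1383
review_id=204: ✓ → 1292
review_id=205: ✓ → 357
review_id=206: ✓ → 1684
review_id=207: ✓ → 108
review_id=208: ✓ → 53
review_id=209: ✓ → 933
stars_sum2 = 1447 + 568 + 934 + 1383 + 1292 + 357 + 1684 + 108 + 53 + 933 = 8759

stars_sum=6031, es_sum=8651, stars_sum2=8759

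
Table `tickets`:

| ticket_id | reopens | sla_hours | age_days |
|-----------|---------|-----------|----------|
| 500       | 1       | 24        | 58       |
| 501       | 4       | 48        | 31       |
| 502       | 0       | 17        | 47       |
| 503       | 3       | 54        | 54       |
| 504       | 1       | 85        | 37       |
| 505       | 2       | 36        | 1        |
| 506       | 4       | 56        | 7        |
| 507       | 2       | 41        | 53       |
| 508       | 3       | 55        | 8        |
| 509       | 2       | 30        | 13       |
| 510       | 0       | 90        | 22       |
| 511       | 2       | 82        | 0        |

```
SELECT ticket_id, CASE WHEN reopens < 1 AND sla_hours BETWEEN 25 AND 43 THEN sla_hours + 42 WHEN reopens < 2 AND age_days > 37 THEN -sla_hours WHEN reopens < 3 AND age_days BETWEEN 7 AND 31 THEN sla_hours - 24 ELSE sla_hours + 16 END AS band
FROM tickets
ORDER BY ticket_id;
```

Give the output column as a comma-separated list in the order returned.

ticket_id=500: reopens < 2 AND age_days > 37 → -24
ticket_id=501: ELSE → 64
ticket_id=502: reopens < 2 AND age_days > 37 → -17
ticket_id=503: ELSE → 70
ticket_id=504: ELSE → 101
ticket_id=505: ELSE → 52
ticket_id=506: ELSE → 72
ticket_id=507: ELSE → 57
ticket_id=508: ELSE → 71
ticket_id=509: reopens < 3 AND age_days BETWEEN 7 AND 31 → 6
ticket_id=510: reopens < 3 AND age_days BETWEEN 7 AND 31 → 66
ticket_id=511: ELSE → 98

-24, 64, -17, 70, 101, 52, 72, 57, 71, 6, 66, 98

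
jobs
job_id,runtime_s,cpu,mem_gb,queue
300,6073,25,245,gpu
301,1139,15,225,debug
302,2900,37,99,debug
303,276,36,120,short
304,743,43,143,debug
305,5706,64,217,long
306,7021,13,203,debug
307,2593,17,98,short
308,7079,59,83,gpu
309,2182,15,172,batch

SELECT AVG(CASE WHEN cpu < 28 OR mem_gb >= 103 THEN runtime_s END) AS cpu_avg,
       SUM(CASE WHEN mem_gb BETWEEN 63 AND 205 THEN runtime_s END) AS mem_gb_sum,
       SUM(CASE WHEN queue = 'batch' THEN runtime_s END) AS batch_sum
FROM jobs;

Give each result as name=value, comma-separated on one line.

cpu_avg=3216.625, mem_gb_sum=22794, batch_sum=2182

[cpu_avg: cpu < 28 OR mem_gb >= 103]
job_id=300: ✓ → 6073
job_id=301: ✓ → 1139
job_id=302: ✗
job_id=303: ✓ → 276
job_id=304: ✓ → 743
job_id=305: ✓ → 5706
job_id=306: ✓ → 7021
job_id=307: ✓ → 2593
job_id=308: ✗
job_id=309: ✓ → 2182
cpu_avg = (6073 + 1139 + 276 + 743 + 5706 + 7021 + 2593 + 2182) / 8 = 3216.625
—
[mem_gb_sum: mem_gb BETWEEN 63 AND 205]
job_id=300: ✗
job_id=301: ✗
job_id=302: ✓ → 2900
job_id=303: ✓ → 276
job_id=304: ✓ → 743
job_id=305: ✗
job_id=306: ✓ → 7021
job_id=307: ✓ → 2593
job_id=308: ✓ → 7079
job_id=309: ✓ → 2182
mem_gb_sum = 2900 + 276 + 743 + 7021 + 2593 + 7079 + 2182 = 22794
—
[batch_sum: queue = 'batch']
job_id=300: ✗
job_id=301: ✗
job_id=302: ✗
job_id=303: ✗
job_id=304: ✗
job_id=305: ✗
job_id=306: ✗
job_id=307: ✗
job_id=308: ✗
job_id=309: ✓ → 2182
batch_sum = 2182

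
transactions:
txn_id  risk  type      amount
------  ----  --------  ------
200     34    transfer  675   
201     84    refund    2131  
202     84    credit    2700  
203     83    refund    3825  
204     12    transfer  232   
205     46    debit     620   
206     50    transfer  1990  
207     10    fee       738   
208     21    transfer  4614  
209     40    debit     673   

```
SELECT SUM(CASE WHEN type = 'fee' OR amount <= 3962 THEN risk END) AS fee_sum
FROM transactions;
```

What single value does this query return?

txn_id=200: ✓ → 34
txn_id=201: ✓ → 84
txn_id=202: ✓ → 84
txn_id=203: ✓ → 83
txn_id=204: ✓ → 12
txn_id=205: ✓ → 46
txn_id=206: ✓ → 50
txn_id=207: ✓ → 10
txn_id=208: ✗
txn_id=209: ✓ → 40
fee_sum = 34 + 84 + 84 + 83 + 12 + 46 + 50 + 10 + 40 = 443

443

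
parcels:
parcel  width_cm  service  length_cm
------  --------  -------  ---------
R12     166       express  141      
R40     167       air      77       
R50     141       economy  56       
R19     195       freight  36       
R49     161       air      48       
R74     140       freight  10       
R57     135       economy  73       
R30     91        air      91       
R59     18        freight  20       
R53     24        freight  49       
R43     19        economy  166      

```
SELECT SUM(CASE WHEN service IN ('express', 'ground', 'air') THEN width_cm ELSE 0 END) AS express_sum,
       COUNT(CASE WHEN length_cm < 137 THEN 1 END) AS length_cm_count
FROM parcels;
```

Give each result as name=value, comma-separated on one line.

express_sum=585, length_cm_count=9

[express_sum: service IN ('express', 'ground', 'air')]
parcel=R12: ✓ → 166
parcel=R40: ✓ → 167
parcel=R50: ✗
parcel=R19: ✗
parcel=R49: ✓ → 161
parcel=R74: ✗
parcel=R57: ✗
parcel=R30: ✓ → 91
parcel=R59: ✗
parcel=R53: ✗
parcel=R43: ✗
express_sum = 166 + 167 + 161 + 91 = 585
—
[length_cm_count: length_cm < 137]
parcel=R12: ✗
parcel=R40: ✓ → 1
parcel=R50: ✓ → 1
parcel=R19: ✓ → 1
parcel=R49: ✓ → 1
parcel=R74: ✓ → 1
parcel=R57: ✓ → 1
parcel=R30: ✓ → 1
parcel=R59: ✓ → 1
parcel=R53: ✓ → 1
parcel=R43: ✗
length_cm_count = COUNT(1, 1, 1, 1, 1, 1, 1, 1, 1) = 9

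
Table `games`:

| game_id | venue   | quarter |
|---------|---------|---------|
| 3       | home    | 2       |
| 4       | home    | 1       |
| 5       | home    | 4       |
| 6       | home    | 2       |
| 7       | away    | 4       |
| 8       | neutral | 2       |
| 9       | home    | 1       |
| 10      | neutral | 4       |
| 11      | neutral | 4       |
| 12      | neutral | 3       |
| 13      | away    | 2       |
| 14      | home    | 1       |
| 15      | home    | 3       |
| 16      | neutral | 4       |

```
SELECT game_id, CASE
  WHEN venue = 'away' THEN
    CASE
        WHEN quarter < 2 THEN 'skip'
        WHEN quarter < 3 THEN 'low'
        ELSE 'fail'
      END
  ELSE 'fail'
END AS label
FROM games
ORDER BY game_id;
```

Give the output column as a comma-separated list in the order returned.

fail, fail, fail, fail, fail, fail, fail, fail, fail, fail, low, fail, fail, fail

game_id=3: venue='home' → outer ELSE → fail
game_id=4: venue='home' → outer ELSE → fail
game_id=5: venue='home' → outer ELSE → fail
game_id=6: venue='home' → outer ELSE → fail
game_id=7: venue='away' → inner[ELSE] → fail
game_id=8: venue='neutral' → outer ELSE → fail
game_id=9: venue='home' → outer ELSE → fail
game_id=10: venue='neutral' → outer ELSE → fail
game_id=11: venue='neutral' → outer ELSE → fail
game_id=12: venue='neutral' → outer ELSE → fail
game_id=13: venue='away' → inner[quarter < 3] → low
game_id=14: venue='home' → outer ELSE → fail
game_id=15: venue='home' → outer ELSE → fail
game_id=16: venue='neutral' → outer ELSE → fail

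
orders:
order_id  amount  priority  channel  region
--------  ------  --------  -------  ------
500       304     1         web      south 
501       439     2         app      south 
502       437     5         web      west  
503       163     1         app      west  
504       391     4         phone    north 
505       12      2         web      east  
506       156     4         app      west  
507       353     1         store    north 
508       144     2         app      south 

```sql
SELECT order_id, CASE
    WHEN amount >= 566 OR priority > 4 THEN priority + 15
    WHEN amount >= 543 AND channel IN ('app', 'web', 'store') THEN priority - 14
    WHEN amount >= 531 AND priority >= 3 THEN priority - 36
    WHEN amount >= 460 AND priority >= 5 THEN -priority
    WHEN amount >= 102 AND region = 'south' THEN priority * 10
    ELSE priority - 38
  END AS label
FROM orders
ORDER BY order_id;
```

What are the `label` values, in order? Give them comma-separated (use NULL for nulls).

10, 20, 20, -37, -34, -36, -34, -37, 20

order_id=500: amount >= 102 AND region = 'south' → 10
order_id=501: amount >= 102 AND region = 'south' → 20
order_id=502: amount >= 566 OR priority > 4 → 20
order_id=503: ELSE → -37
order_id=504: ELSE → -34
order_id=505: ELSE → -36
order_id=506: ELSE → -34
order_id=507: ELSE → -37
order_id=508: amount >= 102 AND region = 'south' → 20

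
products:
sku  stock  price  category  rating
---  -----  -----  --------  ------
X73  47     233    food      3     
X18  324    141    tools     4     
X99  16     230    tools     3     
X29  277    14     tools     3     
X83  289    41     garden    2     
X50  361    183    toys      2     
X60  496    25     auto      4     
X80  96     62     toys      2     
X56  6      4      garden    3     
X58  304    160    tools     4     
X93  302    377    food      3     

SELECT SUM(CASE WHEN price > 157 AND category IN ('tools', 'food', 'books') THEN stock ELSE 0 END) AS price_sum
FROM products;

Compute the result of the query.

669

sku=X73: ✓ → 47
sku=X18: ✗
sku=X99: ✓ → 16
sku=X29: ✗
sku=X83: ✗
sku=X50: ✗
sku=X60: ✗
sku=X80: ✗
sku=X56: ✗
sku=X58: ✓ → 304
sku=X93: ✓ → 302
price_sum = 47 + 16 + 304 + 302 = 669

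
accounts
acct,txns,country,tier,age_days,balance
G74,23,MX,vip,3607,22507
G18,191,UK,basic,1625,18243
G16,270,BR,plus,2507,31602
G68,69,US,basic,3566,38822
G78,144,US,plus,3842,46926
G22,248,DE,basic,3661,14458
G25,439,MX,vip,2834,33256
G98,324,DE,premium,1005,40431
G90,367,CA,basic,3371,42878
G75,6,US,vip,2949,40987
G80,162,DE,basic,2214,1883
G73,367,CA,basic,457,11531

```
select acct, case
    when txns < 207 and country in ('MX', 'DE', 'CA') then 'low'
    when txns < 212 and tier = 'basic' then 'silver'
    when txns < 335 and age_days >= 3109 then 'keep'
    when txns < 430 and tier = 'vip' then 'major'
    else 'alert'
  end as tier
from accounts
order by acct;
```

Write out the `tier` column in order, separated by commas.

alert, silver, keep, alert, silver, alert, low, major, keep, low, alert, alert

acct=G16: ELSE → alert
acct=G18: txns < 212 and tier = 'basic' → silver
acct=G22: txns < 335 and age_days >= 3109 → keep
acct=G25: ELSE → alert
acct=G68: txns < 212 and tier = 'basic' → silver
acct=G73: ELSE → alert
acct=G74: txns < 207 and country in ('MX', 'DE', 'CA') → low
acct=G75: txns < 430 and tier = 'vip' → major
acct=G78: txns < 335 and age_days >= 3109 → keep
acct=G80: txns < 207 and country in ('MX', 'DE', 'CA') → low
acct=G90: ELSE → alert
acct=G98: ELSE → alert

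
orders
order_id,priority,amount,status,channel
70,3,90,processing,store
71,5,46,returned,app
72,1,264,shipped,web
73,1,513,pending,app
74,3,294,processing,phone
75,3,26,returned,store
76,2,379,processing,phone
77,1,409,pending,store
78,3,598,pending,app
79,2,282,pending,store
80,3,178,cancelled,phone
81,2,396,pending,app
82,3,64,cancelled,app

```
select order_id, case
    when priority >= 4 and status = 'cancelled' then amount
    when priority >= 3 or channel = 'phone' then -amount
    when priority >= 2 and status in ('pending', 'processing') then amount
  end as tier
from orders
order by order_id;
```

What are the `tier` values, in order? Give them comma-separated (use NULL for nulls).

-90, -46, NULL, NULL, -294, -26, -379, NULL, -598, 282, -178, 396, -64

order_id=70: priority >= 3 or channel = 'phone' → -90
order_id=71: priority >= 3 or channel = 'phone' → -46
order_id=72: (no match → NULL) → NULL
order_id=73: (no match → NULL) → NULL
order_id=74: priority >= 3 or channel = 'phone' → -294
order_id=75: priority >= 3 or channel = 'phone' → -26
order_id=76: priority >= 3 or channel = 'phone' → -379
order_id=77: (no match → NULL) → NULL
order_id=78: priority >= 3 or channel = 'phone' → -598
order_id=79: priority >= 2 and status in ('pending', 'processing') → 282
order_id=80: priority >= 3 or channel = 'phone' → -178
order_id=81: priority >= 2 and status in ('pending', 'processing') → 396
order_id=82: priority >= 3 or channel = 'phone' → -64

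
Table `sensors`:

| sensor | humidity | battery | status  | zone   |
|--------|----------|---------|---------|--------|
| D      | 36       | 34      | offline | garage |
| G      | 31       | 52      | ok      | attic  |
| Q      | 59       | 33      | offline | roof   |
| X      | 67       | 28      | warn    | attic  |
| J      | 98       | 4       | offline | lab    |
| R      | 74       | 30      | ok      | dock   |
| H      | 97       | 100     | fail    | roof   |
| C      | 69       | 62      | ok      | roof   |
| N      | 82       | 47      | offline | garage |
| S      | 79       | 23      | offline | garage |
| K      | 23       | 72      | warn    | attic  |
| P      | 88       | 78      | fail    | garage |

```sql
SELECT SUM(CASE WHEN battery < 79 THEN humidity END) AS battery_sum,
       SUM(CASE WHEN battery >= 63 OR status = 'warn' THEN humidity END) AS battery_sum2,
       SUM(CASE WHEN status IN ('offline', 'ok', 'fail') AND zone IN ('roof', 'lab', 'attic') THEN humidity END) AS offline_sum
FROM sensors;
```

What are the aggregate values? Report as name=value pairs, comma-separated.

battery_sum=706, battery_sum2=275, offline_sum=354

[battery_sum: battery < 79]
sensor=D: ✓ → 36
sensor=G: ✓ → 31
sensor=Q: ✓ → 59
sensor=X: ✓ → 67
sensor=J: ✓ → 98
sensor=R: ✓ → 74
sensor=H: ✗
sensor=C: ✓ → 69
sensor=N: ✓ → 82
sensor=S: ✓ → 79
sensor=K: ✓ → 23
sensor=P: ✓ → 88
battery_sum = 36 + 31 + 59 + 67 + 98 + 74 + 69 + 82 + 79 + 23 + 88 = 706
—
[battery_sum2: battery >= 63 OR status = 'warn']
sensor=D: ✗
sensor=G: ✗
sensor=Q: ✗
sensor=X: ✓ → 67
sensor=J: ✗
sensor=R: ✗
sensor=H: ✓ → 97
sensor=C: ✗
sensor=N: ✗
sensor=S: ✗
sensor=K: ✓ → 23
sensor=P: ✓ → 88
battery_sum2 = 67 + 97 + 23 + 88 = 275
—
[offline_sum: status IN ('offline', 'ok', 'fail') AND zone IN ('roof', 'lab', 'attic')]
sensor=D: ✗
sensor=G: ✓ → 31
sensor=Q: ✓ → 59
sensor=X: ✗
sensor=J: ✓ → 98
sensor=R: ✗
sensor=H: ✓ → 97
sensor=C: ✓ → 69
sensor=N: ✗
sensor=S: ✗
sensor=K: ✗
sensor=P: ✗
offline_sum = 31 + 59 + 98 + 97 + 69 = 354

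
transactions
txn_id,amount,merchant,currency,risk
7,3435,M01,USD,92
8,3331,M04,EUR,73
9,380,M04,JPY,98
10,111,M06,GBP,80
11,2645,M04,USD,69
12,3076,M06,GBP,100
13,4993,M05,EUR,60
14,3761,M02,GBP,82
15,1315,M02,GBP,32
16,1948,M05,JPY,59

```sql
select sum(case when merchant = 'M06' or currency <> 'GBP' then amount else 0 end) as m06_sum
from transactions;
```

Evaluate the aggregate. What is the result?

19919

txn_id=7: ✓ → 3435
txn_id=8: ✓ → 3331
txn_id=9: ✓ → 380
txn_id=10: ✓ → 111
txn_id=11: ✓ → 2645
txn_id=12: ✓ → 3076
txn_id=13: ✓ → 4993
txn_id=14: ✗
txn_id=15: ✗
txn_id=16: ✓ → 1948
m06_sum = 3435 + 3331 + 380 + 111 + 2645 + 3076 + 4993 + 1948 = 19919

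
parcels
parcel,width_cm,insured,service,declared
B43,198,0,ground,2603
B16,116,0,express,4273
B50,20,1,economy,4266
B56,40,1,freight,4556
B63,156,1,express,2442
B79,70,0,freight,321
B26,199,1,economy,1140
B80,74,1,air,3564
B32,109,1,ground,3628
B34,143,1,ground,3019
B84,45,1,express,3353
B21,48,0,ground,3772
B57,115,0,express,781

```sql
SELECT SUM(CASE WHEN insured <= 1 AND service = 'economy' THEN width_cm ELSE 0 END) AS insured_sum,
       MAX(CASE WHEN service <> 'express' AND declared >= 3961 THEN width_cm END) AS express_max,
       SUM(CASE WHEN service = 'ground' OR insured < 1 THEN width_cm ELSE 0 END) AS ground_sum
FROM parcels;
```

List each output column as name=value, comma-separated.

[insured_sum: insured <= 1 AND service = 'economy']
parcel=B43: ✗
parcel=B16: ✗
parcel=B50: ✓ → 20
parcel=B56: ✗
parcel=B63: ✗
parcel=B79: ✗
parcel=B26: ✓ → 199
parcel=B80: ✗
parcel=B32: ✗
parcel=B34: ✗
parcel=B84: ✗
parcel=B21: ✗
parcel=B57: ✗
insured_sum = 20 + 199 = 219
—
[express_max: service <> 'express' AND declared >= 3961]
parcel=B43: ✗
parcel=B16: ✗
parcel=B50: ✓ → 20
parcel=B56: ✓ → 40
parcel=B63: ✗
parcel=B79: ✗
parcel=B26: ✗
parcel=B80: ✗
parcel=B32: ✗
parcel=B34: ✗
parcel=B84: ✗
parcel=B21: ✗
parcel=B57: ✗
express_max = MAX(20, 40) = 40
—
[ground_sum: service = 'ground' OR insured < 1]
parcel=B43: ✓ → 198
parcel=B16: ✓ → 116
parcel=B50: ✗
parcel=B56: ✗
parcel=B63: ✗
parcel=B79: ✓ → 70
parcel=B26: ✗
parcel=B80: ✗
parcel=B32: ✓ → 109
parcel=B34: ✓ → 143
parcel=B84: ✗
parcel=B21: ✓ → 48
parcel=B57: ✓ → 115
ground_sum = 198 + 116 + 70 + 109 + 143 + 48 + 115 = 799

insured_sum=219, express_max=40, ground_sum=799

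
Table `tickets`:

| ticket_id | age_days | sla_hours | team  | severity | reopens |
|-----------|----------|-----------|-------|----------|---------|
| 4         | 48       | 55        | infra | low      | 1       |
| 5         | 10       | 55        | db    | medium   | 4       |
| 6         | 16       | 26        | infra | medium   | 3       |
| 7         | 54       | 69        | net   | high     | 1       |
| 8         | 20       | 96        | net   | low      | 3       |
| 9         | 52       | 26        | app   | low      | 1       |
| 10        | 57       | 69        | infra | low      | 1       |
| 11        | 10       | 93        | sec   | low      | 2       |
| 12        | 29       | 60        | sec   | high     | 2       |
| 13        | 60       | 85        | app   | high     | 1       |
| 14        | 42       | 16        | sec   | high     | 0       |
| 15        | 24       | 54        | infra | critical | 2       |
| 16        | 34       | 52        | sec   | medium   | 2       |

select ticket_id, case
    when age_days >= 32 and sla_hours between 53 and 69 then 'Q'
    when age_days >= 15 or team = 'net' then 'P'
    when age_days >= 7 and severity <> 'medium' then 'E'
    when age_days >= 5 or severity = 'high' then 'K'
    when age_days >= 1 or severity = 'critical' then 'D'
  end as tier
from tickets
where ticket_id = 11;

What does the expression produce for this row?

ticket_id = 11: age_days=10, sla_hours=93, team=sec, severity=low, reopens=2.
age_days >= 32 and sla_hours between 53 and 69 → false
age_days >= 15 or team = 'net' → false
age_days >= 7 and severity <> 'medium' → true → E

E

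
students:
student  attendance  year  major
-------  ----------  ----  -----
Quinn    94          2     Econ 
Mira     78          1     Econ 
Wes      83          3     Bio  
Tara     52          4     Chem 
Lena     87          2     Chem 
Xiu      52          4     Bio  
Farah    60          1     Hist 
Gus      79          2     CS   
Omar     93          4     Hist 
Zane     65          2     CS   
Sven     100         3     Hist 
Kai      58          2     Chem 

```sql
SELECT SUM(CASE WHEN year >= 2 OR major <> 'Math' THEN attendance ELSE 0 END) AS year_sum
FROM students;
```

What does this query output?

901

student=Quinn: ✓ → 94
student=Mira: ✓ → 78
student=Wes: ✓ → 83
student=Tara: ✓ → 52
student=Lena: ✓ → 87
student=Xiu: ✓ → 52
student=Farah: ✓ → 60
student=Gus: ✓ → 79
student=Omar: ✓ → 93
student=Zane: ✓ → 65
student=Sven: ✓ → 100
student=Kai: ✓ → 58
year_sum = 94 + 78 + 83 + 52 + 87 + 52 + 60 + 79 + 93 + 65 + 100 + 58 = 901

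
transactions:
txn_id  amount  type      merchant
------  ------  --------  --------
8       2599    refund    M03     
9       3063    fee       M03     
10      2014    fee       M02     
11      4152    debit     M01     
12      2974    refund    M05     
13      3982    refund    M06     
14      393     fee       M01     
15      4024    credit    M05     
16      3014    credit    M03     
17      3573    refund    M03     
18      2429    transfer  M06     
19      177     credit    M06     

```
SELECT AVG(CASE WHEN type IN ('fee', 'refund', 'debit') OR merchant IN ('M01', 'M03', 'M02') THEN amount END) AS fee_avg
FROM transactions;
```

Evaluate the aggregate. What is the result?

txn_id=8: ✓ → 2599
txn_id=9: ✓ → 3063
txn_id=10: ✓ → 2014
txn_id=11: ✓ → 4152
txn_id=12: ✓ → 2974
txn_id=13: ✓ → 3982
txn_id=14: ✓ → 393
txn_id=15: ✗
txn_id=16: ✓ → 3014
txn_id=17: ✓ → 3573
txn_id=18: ✗
txn_id=19: ✗
fee_avg = (2599 + 3063 + 2014 + 4152 + 2974 + 3982 + 393 + 3014 + 3573) / 9 = 2862.6666666667

2862.6666666667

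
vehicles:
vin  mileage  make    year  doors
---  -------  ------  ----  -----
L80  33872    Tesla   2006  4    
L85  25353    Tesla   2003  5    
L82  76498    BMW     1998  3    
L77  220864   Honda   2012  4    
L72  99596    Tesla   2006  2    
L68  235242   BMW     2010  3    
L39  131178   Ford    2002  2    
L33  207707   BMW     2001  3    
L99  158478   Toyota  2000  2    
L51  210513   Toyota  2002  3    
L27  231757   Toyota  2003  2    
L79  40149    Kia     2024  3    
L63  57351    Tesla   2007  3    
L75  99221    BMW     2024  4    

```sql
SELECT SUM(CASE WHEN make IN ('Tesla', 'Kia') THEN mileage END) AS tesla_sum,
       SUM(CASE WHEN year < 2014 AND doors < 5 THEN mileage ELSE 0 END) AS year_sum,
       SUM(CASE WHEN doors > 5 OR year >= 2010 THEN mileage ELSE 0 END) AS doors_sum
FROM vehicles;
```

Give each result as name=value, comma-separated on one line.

[tesla_sum: make IN ('Tesla', 'Kia')]
vin=L80: ✓ → 33872
vin=L85: ✓ → 25353
vin=L82: ✗
vin=L77: ✗
vin=L72: ✓ → 99596
vin=L68: ✗
vin=L39: ✗
vin=L33: ✗
vin=L99: ✗
vin=L51: ✗
vin=L27: ✗
vin=L79: ✓ → 40149
vin=L63: ✓ → 57351
vin=L75: ✗
tesla_sum = 33872 + 25353 + 99596 + 40149 + 57351 = 256321
—
[year_sum: year < 2014 AND doors < 5]
vin=L80: ✓ → 33872
vin=L85: ✗
vin=L82: ✓ → 76498
vin=L77: ✓ → 220864
vin=L72: ✓ → 99596
vin=L68: ✓ → 235242
vin=L39: ✓ → 131178
vin=L33: ✓ → 207707
vin=L99: ✓ → 158478
vin=L51: ✓ → 210513
vin=L27: ✓ → 231757
vin=L79: ✗
vin=L63: ✓ → 57351
vin=L75: ✗
year_sum = 33872 + 76498 + 220864 + 99596 + 235242 + 131178 + 207707 + 158478 + 210513 + 231757 + 57351 = 1663056
—
[doors_sum: doors > 5 OR year >= 2010]
vin=L80: ✗
vin=L85: ✗
vin=L82: ✗
vin=L77: ✓ → 220864
vin=L72: ✗
vin=L68: ✓ → 235242
vin=L39: ✗
vin=L33: ✗
vin=L99: ✗
vin=L51: ✗
vin=L27: ✗
vin=L79: ✓ → 40149
vin=L63: ✗
vin=L75: ✓ → 99221
doors_sum = 220864 + 235242 + 40149 + 99221 = 595476

tesla_sum=256321, year_sum=1663056, doors_sum=595476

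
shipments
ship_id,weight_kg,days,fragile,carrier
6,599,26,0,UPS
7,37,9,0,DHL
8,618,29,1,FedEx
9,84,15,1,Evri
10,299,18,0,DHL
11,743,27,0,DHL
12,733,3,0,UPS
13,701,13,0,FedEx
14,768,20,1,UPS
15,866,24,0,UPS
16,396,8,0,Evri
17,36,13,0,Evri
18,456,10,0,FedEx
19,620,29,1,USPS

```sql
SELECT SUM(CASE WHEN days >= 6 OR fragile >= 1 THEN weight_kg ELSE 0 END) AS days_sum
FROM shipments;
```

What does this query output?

6223

ship_id=6: ✓ → 599
ship_id=7: ✓ → 37
ship_id=8: ✓ → 618
ship_id=9: ✓ → 84
ship_id=10: ✓ → 299
ship_id=11: ✓ → 743
ship_id=12: ✗
ship_id=13: ✓ → 701
ship_id=14: ✓ → 768
ship_id=15: ✓ → 866
ship_id=16: ✓ → 396
ship_id=17: ✓ → 36
ship_id=18: ✓ → 456
ship_id=19: ✓ → 620
days_sum = 599 + 37 + 618 + 84 + 299 + 743 + 701 + 768 + 866 + 396 + 36 + 456 + 620 = 6223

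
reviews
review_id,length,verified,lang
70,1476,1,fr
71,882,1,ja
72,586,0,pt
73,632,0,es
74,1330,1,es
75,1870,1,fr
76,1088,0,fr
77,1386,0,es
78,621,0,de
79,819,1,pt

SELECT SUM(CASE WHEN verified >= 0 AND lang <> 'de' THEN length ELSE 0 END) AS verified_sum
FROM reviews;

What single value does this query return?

review_id=70: ✓ → 1476
review_id=71: ✓ → 882
review_id=72: ✓ → 586
review_id=73: ✓ → 632
review_id=74: ✓ → 1330
review_id=75: ✓ → 1870
review_id=76: ✓ → 1088
review_id=77: ✓ → 1386
review_id=78: ✗
review_id=79: ✓ → 819
verified_sum = 1476 + 882 + 586 + 632 + 1330 + 1870 + 1088 + 1386 + 819 = 10069

10069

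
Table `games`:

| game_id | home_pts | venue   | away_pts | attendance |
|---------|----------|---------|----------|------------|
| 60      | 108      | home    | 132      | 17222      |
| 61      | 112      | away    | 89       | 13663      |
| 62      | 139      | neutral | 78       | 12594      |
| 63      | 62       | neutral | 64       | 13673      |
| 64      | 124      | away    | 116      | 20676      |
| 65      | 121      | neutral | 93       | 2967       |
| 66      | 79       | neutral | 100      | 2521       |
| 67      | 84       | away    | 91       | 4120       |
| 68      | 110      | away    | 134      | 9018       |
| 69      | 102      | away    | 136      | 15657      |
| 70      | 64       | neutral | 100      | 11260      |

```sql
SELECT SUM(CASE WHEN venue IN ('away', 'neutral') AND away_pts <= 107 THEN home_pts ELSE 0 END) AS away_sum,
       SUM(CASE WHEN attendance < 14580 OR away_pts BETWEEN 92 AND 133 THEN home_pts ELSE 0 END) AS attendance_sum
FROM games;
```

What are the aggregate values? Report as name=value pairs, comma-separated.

away_sum=661, attendance_sum=1003

[away_sum: venue IN ('away', 'neutral') AND away_pts <= 107]
game_id=60: ✗
game_id=61: ✓ → 112
game_id=62: ✓ → 139
game_id=63: ✓ → 62
game_id=64: ✗
game_id=65: ✓ → 121
game_id=66: ✓ → 79
game_id=67: ✓ → 84
game_id=68: ✗
game_id=69: ✗
game_id=70: ✓ → 64
away_sum = 112 + 139 + 62 + 121 + 79 + 84 + 64 = 661
—
[attendance_sum: attendance < 14580 OR away_pts BETWEEN 92 AND 133]
game_id=60: ✓ → 108
game_id=61: ✓ → 112
game_id=62: ✓ → 139
game_id=63: ✓ → 62
game_id=64: ✓ → 124
game_id=65: ✓ → 121
game_id=66: ✓ → 79
game_id=67: ✓ → 84
game_id=68: ✓ → 110
game_id=69: ✗
game_id=70: ✓ → 64
attendance_sum = 108 + 112 + 139 + 62 + 124 + 121 + 79 + 84 + 110 + 64 = 1003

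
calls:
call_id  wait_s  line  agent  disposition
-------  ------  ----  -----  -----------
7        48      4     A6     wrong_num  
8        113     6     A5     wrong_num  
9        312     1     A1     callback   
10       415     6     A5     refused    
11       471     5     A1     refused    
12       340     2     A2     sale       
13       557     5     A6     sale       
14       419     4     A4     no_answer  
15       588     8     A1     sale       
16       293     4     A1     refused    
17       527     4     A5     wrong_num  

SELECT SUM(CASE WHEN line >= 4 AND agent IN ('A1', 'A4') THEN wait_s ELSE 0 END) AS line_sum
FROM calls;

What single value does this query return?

1771

call_id=7: ✗
call_id=8: ✗
call_id=9: ✗
call_id=10: ✗
call_id=11: ✓ → 471
call_id=12: ✗
call_id=13: ✗
call_id=14: ✓ → 419
call_id=15: ✓ → 588
call_id=16: ✓ → 293
call_id=17: ✗
line_sum = 471 + 419 + 588 + 293 = 1771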